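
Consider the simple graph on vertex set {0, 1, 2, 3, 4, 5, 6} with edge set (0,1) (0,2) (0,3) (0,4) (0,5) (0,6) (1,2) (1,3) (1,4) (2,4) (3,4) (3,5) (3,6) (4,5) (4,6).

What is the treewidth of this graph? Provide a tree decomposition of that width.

Treewidth 3.
One optimal decomposition is:
Bags: B1 = {0, 3, 4, 6}  B2 = {0, 1, 3, 4}  B3 = {0, 3, 4, 5}  B4 = {0, 1, 2, 4}
Tree: B1–B2, B2–B3, B2–B4

Every bag has size at most 4, so the width is 4 − 1 = 3 and tw(G) ≤ 3. For the lower bound, the 4 vertices {0, 1, 2, 4} are pairwise adjacent, and any tree decomposition puts a clique entirely inside one bag — forcing width ≥ 3. Hence tw(G) = 3 exactly.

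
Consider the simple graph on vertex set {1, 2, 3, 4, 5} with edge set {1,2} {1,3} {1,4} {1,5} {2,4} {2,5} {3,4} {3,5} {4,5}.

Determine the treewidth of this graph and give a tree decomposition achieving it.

Treewidth 3.
Bags: B1 = {1, 2, 4, 5}  B2 = {1, 3, 4, 5}
Tree: B1–B2

The largest bag has 4 vertices, giving width 3; this decomposition certifies tw(G) ≤ 3. On the other hand G contains the 4-clique {1, 2, 4, 5}. A clique must lie in a single bag of any decomposition, so no decomposition can have width below 3. Hence tw(G) = 3 exactly.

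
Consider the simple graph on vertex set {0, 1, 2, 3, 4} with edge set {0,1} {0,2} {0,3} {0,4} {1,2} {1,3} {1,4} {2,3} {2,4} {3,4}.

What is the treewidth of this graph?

A width-4 tree decomposition is:
Bags: B1 = {0, 1, 2, 3, 4}
Tree: (single bag)
A single bag containing all 5 vertices is trivially a valid decomposition of width 4. On the other hand G contains the 5-clique {0, 1, 2, 3, 4}. A clique must lie in a single bag of any decomposition, so no decomposition can have width below 4. Hence tw(G) = 4 exactly.

4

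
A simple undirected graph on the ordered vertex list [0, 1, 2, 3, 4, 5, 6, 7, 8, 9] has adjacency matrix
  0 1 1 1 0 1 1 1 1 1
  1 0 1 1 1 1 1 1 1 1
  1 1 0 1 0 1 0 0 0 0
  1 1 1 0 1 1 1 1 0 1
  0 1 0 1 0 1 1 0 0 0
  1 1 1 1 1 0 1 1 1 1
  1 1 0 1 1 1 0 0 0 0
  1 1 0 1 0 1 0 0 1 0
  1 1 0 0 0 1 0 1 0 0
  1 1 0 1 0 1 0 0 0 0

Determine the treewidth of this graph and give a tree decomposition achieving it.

Treewidth 4.
One such decomposition:
Bags: B1 = {0, 1, 3, 5, 6}  B2 = {0, 1, 3, 5, 7}  B3 = {0, 1, 5, 7, 8}  B4 = {0, 1, 2, 3, 5}  B5 = {1, 3, 4, 5, 6}  B6 = {0, 1, 3, 5, 9}
Tree: B1–B2, B2–B3, B2–B4, B1–B5, B1–B6

Each bag holds 5 vertices, so the decomposition has width 4, which upper-bounds the treewidth. Conversely, {0, 1, 5, 7, 8} is a clique of size 5, and the vertices of any clique must share a bag in every tree decomposition; so some bag has ≥ 5 vertices and tw(G) ≥ 4. Hence tw(G) = 4 exactly.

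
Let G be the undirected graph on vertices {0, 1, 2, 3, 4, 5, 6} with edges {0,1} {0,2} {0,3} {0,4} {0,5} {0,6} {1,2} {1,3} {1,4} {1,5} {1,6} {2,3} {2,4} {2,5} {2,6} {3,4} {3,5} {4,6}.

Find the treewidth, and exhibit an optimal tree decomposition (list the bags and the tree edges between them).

Treewidth 4.
One such decomposition:
Bags: B1 = {0, 1, 2, 3, 5}  B2 = {0, 1, 2, 3, 4}  B3 = {0, 1, 2, 4, 6}
Tree: B1–B2, B2–B3

Every bag has size at most 5, so the width is 5 − 1 = 4 and tw(G) ≤ 4. Conversely, {0, 1, 2, 3, 4} is a clique of size 5, and the vertices of any clique must share a bag in every tree decomposition; so some bag has ≥ 5 vertices and tw(G) ≥ 4. Therefore the treewidth is 4.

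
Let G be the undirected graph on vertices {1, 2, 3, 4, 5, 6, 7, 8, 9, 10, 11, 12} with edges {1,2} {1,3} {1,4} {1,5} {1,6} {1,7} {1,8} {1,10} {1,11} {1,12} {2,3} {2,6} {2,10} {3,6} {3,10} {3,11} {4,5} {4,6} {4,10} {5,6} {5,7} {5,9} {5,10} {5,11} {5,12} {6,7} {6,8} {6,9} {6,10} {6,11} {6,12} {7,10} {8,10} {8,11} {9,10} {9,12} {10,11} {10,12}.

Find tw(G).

A width-4 tree decomposition is:
Bags: B1 = {1, 5, 6, 10, 11}  B2 = {1, 5, 6, 7, 10}  B3 = {1, 4, 5, 6, 10}  B4 = {1, 5, 6, 10, 12}  B5 = {5, 6, 9, 10, 12}  B6 = {1, 3, 6, 10, 11}  B7 = {1, 6, 8, 10, 11}  B8 = {1, 2, 3, 6, 10}
Tree: B1–B2, B2–B3, B2–B4, B4–B5, B1–B6, B1–B7, B6–B8
Every bag has size at most 5, so the width is 5 − 1 = 4 and tw(G) ≤ 4. On the other hand G contains the 5-clique {1, 6, 8, 10, 11}. A clique must lie in a single bag of any decomposition, so no decomposition can have width below 4. Hence tw(G) = 4 exactly.

4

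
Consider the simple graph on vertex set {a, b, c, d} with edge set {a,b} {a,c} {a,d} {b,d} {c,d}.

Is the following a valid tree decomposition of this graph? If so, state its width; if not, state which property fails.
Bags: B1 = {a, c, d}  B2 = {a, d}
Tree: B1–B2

No — vertex b appears in no bag.

A tree decomposition must satisfy three properties: every vertex lies in some bag; for every edge, both endpoints lie together in some bag; and for every vertex, the bags containing it form a connected subtree. Here vertex b appears in no bag, so the decomposition is invalid.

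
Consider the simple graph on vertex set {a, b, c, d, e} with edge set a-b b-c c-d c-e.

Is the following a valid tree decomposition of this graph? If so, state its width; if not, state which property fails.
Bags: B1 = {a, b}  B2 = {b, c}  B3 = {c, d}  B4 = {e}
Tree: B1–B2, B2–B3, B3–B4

A tree decomposition must satisfy three properties: every vertex lies in some bag; for every edge, both endpoints lie together in some bag; and for every vertex, the bags containing it form a connected subtree. Here edge (c,e) lies in no bag, so the decomposition is invalid.

No — edge (c,e) lies in no bag.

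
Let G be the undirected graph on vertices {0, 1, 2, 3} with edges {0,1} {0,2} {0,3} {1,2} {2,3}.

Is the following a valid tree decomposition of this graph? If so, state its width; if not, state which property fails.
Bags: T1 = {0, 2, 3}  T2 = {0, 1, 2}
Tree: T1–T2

Vertex coverage: the bags together contain {0, 1, 2, 3}, the full vertex set. Edge coverage: each edge of G has both endpoints in at least one bag. Running intersection: for every vertex, the bags containing it form a connected subtree. All three properties hold, so this is a valid tree decomposition of width max|bag| − 1 = 2, and hence tw(G) ≤ 2.

Yes; width 2.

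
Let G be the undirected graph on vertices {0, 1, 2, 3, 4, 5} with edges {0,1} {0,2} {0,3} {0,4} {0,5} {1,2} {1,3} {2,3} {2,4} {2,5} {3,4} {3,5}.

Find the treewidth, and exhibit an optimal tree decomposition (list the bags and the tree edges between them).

The largest bag has 4 vertices, giving width 3; this decomposition certifies tw(G) ≤ 3. On the other hand G contains the 4-clique {0, 1, 2, 3}. A clique must lie in a single bag of any decomposition, so no decomposition can have width below 3. Hence tw(G) = 3 exactly.

Treewidth 3.
Bags: B1 = {0, 2, 3, 4}  B2 = {0, 2, 3, 5}  B3 = {0, 1, 2, 3}
Tree: B1–B2, B1–B3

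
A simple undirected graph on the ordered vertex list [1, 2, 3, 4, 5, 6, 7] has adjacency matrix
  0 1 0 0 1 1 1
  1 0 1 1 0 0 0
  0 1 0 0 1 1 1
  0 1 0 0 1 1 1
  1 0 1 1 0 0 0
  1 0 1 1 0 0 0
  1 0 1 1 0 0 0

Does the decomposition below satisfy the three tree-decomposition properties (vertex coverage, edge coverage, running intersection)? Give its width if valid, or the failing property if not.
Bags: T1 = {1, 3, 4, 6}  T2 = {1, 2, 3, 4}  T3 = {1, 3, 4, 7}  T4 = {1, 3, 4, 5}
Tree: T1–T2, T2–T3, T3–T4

Yes; width 3.

Checking the three conditions: (i) the bags cover all of {1, 2, 3, 4, 5, 6, 7}; (ii) for each edge, some bag contains both endpoints; (iii) the bags containing any fixed vertex form a subtree. All hold, so the decomposition is valid with width 4 − 1 = 3.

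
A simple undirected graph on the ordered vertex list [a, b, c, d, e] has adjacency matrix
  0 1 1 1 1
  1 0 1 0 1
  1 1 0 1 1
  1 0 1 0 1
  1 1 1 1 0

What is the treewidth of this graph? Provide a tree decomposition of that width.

Treewidth 3.
One such decomposition:
Bags: B1 = {a, b, c, e}  B2 = {a, c, d, e}
Tree: B1–B2

Each bag holds 4 vertices, so the decomposition has width 3, which upper-bounds the treewidth. Conversely, {a, c, d, e} is a clique of size 4, and the vertices of any clique must share a bag in every tree decomposition; so some bag has ≥ 4 vertices and tw(G) ≥ 3. Hence tw(G) = 3 exactly.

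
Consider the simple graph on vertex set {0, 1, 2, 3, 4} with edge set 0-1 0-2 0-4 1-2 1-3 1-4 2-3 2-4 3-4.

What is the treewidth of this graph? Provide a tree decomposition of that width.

Each bag holds 4 vertices, so the decomposition has width 3, which upper-bounds the treewidth. Conversely, {0, 1, 2, 4} is a clique of size 4, and the vertices of any clique must share a bag in every tree decomposition; so some bag has ≥ 4 vertices and tw(G) ≥ 3. The upper and lower bounds meet at 3, so that is the treewidth.

Treewidth 3.
Bags: B1 = {0, 1, 2, 4}  B2 = {1, 2, 3, 4}
Tree: B1–B2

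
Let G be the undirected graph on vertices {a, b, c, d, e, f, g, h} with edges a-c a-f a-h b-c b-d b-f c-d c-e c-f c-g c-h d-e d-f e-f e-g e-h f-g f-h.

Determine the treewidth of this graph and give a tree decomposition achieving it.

Every bag has size at most 4, so the width is 4 − 1 = 3 and tw(G) ≤ 3. Conversely, {c, d, e, f} is a clique of size 4, and the vertices of any clique must share a bag in every tree decomposition; so some bag has ≥ 4 vertices and tw(G) ≥ 3. The upper and lower bounds meet at 3, so that is the treewidth.

Treewidth 3.
Bags: B1 = {c, d, e, f}  B2 = {c, e, f, g}  B3 = {b, c, d, f}  B4 = {c, e, f, h}  B5 = {a, c, f, h}
Tree: B1–B2, B1–B3, B1–B4, B4–B5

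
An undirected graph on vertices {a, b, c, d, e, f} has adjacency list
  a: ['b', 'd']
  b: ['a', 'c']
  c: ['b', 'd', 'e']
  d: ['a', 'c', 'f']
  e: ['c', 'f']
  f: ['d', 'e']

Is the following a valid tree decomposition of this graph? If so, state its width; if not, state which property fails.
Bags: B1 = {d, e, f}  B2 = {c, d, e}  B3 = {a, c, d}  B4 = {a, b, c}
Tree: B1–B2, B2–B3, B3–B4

Vertex coverage: the bags together contain {a, b, c, d, e, f}, the full vertex set. Edge coverage: each edge of G has both endpoints in at least one bag. Running intersection: for every vertex, the bags containing it form a connected subtree. All three properties hold, so this is a valid tree decomposition of width max|bag| − 1 = 2, and hence tw(G) ≤ 2.

Yes; width 2.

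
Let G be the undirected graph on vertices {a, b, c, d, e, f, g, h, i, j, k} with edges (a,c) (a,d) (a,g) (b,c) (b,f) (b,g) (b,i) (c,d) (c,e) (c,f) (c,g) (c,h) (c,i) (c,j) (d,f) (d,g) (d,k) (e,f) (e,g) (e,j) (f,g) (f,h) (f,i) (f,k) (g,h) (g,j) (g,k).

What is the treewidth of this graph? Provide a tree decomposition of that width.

Each bag holds 4 vertices, so the decomposition has width 3, which upper-bounds the treewidth. For the lower bound, the 4 vertices {a, c, d, g} are pairwise adjacent, and any tree decomposition puts a clique entirely inside one bag — forcing width ≥ 3. Therefore the treewidth is 3.

Treewidth 3.
Bags: B1 = {b, c, f, g}  B2 = {c, e, f, g}  B3 = {c, f, g, h}  B4 = {c, e, g, j}  B5 = {b, c, f, i}  B6 = {c, d, f, g}  B7 = {a, c, d, g}  B8 = {d, f, g, k}
Tree: B1–B2, B1–B3, B2–B4, B1–B5, B2–B6, B6–B7, B6–B8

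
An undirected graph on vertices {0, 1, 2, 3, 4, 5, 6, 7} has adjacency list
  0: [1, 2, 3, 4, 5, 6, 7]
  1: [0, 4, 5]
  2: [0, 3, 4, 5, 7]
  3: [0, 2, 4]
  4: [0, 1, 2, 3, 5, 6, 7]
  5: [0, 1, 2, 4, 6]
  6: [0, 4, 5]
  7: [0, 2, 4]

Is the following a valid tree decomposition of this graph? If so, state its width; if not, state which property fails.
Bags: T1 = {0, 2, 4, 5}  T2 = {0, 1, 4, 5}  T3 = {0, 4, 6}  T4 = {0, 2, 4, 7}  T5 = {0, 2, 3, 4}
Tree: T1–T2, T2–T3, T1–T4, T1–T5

A tree decomposition must satisfy three properties: every vertex lies in some bag; for every edge, both endpoints lie together in some bag; and for every vertex, the bags containing it form a connected subtree. Here edge (5,6) lies in no bag, so the decomposition is invalid.

No — edge (5,6) lies in no bag.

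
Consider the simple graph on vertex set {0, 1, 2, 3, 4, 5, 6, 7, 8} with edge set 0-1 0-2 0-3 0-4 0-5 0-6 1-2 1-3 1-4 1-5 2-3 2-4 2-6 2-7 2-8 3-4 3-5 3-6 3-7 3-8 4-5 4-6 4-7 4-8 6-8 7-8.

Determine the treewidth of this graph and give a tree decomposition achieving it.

Every bag has size at most 5, so the width is 5 − 1 = 4 and tw(G) ≤ 4. For the lower bound, the 5 vertices {0, 1, 2, 3, 4} are pairwise adjacent, and any tree decomposition puts a clique entirely inside one bag — forcing width ≥ 4. Combining the bounds, tw(G) = 4.

Treewidth 4.
One such decomposition:
Bags: B1 = {0, 2, 3, 4, 6}  B2 = {2, 3, 4, 6, 8}  B3 = {0, 1, 2, 3, 4}  B4 = {0, 1, 3, 4, 5}  B5 = {2, 3, 4, 7, 8}
Tree: B1–B2, B1–B3, B3–B4, B2–B5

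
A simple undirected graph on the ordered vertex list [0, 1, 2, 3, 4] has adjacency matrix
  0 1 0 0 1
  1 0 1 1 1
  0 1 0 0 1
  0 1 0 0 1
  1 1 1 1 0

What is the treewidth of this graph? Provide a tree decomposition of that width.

Each bag holds 3 vertices, so the decomposition has width 2, which upper-bounds the treewidth. Conversely, {0, 1, 4} is a clique of size 3, and the vertices of any clique must share a bag in every tree decomposition; so some bag has ≥ 3 vertices and tw(G) ≥ 2. Hence tw(G) = 2 exactly.

Treewidth 2.
Bags: B1 = {0, 1, 4}  B2 = {1, 2, 4}  B3 = {1, 3, 4}
Tree: B1–B2, B2–B3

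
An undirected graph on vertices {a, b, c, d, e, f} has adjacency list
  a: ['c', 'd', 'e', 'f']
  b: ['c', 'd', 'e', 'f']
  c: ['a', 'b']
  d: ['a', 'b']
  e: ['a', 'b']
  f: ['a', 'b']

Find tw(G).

2

A width-2 tree decomposition is:
Bags: B1 = {a, b, f}  B2 = {a, b, c}  B3 = {a, b, e}  B4 = {a, b, d}
Tree: B1–B2, B2–B3, B3–B4
Each bag holds 3 vertices, so the decomposition has width 2, which upper-bounds the treewidth. For the lower bound, G contains the cycle f–a–c–b–f, so G is not a forest; only forests have treewidth ≤ 1, hence tw(G) ≥ 2. Therefore the treewidth is 2.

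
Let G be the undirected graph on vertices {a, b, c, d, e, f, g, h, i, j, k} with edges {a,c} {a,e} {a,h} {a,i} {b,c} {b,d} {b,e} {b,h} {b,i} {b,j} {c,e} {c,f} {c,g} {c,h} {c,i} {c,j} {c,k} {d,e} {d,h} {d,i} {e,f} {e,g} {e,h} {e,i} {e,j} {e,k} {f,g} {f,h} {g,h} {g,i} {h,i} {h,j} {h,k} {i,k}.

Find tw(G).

A width-4 tree decomposition is:
Bags: B1 = {a, c, e, h, i}  B2 = {c, e, g, h, i}  B3 = {b, c, e, h, i}  B4 = {c, e, f, g, h}  B5 = {c, e, h, i, k}  B6 = {b, c, e, h, j}  B7 = {b, d, e, h, i}
Tree: B1–B2, B1–B3, B2–B4, B3–B5, B3–B6, B3–B7
The largest bag has 5 vertices, giving width 4; this decomposition certifies tw(G) ≤ 4. For the lower bound, the 5 vertices {b, d, e, h, i} are pairwise adjacent, and any tree decomposition puts a clique entirely inside one bag — forcing width ≥ 4. Combining the bounds, tw(G) = 4.

4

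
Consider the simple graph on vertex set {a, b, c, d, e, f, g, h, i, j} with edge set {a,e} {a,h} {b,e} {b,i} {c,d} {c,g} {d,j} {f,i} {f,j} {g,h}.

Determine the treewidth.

A width-2 tree decomposition is:
Bags: B1 = {d, f, j}  B2 = {d, f, i}  B3 = {b, d, i}  B4 = {b, d, e}  B5 = {a, d, e}  B6 = {a, d, h}  B7 = {d, g, h}  B8 = {c, d, g}
Tree: B1–B2, B2–B3, B3–B4, B4–B5, B5–B6, B6–B7, B7–B8
Every bag has size at most 3, so the width is 3 − 1 = 2 and tw(G) ≤ 2. Since d–j–f–i–b–e–a–h–g–c–d is a cycle in G, G is not acyclic. Forests are exactly the graphs of treewidth ≤ 1, so tw(G) ≥ 2. The upper and lower bounds meet at 2, so that is the treewidth.

2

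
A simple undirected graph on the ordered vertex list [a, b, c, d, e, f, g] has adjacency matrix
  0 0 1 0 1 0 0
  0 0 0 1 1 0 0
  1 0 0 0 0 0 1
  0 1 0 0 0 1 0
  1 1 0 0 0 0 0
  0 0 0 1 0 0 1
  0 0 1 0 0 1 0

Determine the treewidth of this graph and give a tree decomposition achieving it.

Treewidth 2.
One optimal decomposition is:
Bags: B1 = {b, d, e}  B2 = {d, e, f}  B3 = {e, f, g}  B4 = {c, e, g}  B5 = {a, c, e}
Tree: B1–B2, B2–B3, B3–B4, B4–B5

Each bag holds 3 vertices, so the decomposition has width 2, which upper-bounds the treewidth. The edges e–b–d–f–g–c–a–e form a cycle, so G is not a tree and its treewidth is at least 2. Combining the bounds, tw(G) = 2.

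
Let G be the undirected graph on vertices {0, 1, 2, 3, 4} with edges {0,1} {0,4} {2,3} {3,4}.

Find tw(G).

1

A width-1 tree decomposition is:
Bags: B1 = {0, 1}  B2 = {0, 4}  B3 = {3, 4}  B4 = {2, 3}
Tree: B1–B2, B2–B3, B3–B4
The largest bag has 2 vertices, giving width 1; this decomposition certifies tw(G) ≤ 1. Since G has at least one edge (e.g. 1–0), it is not an edgeless graph, so tw(G) ≥ 1. The upper and lower bounds meet at 1, so that is the treewidth.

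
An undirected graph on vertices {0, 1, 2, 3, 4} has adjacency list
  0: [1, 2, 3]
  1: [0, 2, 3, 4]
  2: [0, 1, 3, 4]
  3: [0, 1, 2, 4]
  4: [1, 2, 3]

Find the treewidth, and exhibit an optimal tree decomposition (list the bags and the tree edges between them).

Each bag holds 4 vertices, so the decomposition has width 3, which upper-bounds the treewidth. On the other hand G contains the 4-clique {0, 1, 2, 3}. A clique must lie in a single bag of any decomposition, so no decomposition can have width below 3. Therefore the treewidth is 3.

Treewidth 3.
One such decomposition:
Bags: B1 = {0, 1, 2, 3}  B2 = {1, 2, 3, 4}
Tree: B1–B2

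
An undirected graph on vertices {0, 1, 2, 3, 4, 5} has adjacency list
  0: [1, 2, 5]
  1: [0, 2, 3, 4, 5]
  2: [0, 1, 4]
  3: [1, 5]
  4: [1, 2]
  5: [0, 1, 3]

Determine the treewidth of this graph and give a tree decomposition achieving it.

Treewidth 2.
One optimal decomposition is:
Bags: B1 = {0, 1, 5}  B2 = {0, 1, 2}  B3 = {1, 2, 4}  B4 = {1, 3, 5}
Tree: B1–B2, B2–B3, B1–B4

Each bag holds 3 vertices, so the decomposition has width 2, which upper-bounds the treewidth. For the lower bound, the 3 vertices {0, 1, 2} are pairwise adjacent, and any tree decomposition puts a clique entirely inside one bag — forcing width ≥ 2. The upper and lower bounds meet at 2, so that is the treewidth.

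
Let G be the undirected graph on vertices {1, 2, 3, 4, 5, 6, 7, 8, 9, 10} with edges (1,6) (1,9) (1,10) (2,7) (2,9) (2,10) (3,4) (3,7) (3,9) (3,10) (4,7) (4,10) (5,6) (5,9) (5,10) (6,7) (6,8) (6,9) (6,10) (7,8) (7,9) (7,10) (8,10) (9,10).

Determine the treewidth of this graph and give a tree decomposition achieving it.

Treewidth 3.
Bags: B1 = {6, 7, 9, 10}  B2 = {5, 6, 9, 10}  B3 = {6, 7, 8, 10}  B4 = {2, 7, 9, 10}  B5 = {3, 7, 9, 10}  B6 = {3, 4, 7, 10}  B7 = {1, 6, 9, 10}
Tree: B1–B2, B1–B3, B1–B4, B4–B5, B5–B6, B1–B7

Each bag holds 4 vertices, so the decomposition has width 3, which upper-bounds the treewidth. Conversely, {1, 6, 9, 10} is a clique of size 4, and the vertices of any clique must share a bag in every tree decomposition; so some bag has ≥ 4 vertices and tw(G) ≥ 3. Therefore the treewidth is 3.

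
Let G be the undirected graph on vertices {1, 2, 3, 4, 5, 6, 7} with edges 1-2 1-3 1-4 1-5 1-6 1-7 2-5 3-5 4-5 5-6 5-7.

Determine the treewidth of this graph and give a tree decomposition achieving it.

Each bag holds 3 vertices, so the decomposition has width 2, which upper-bounds the treewidth. On the other hand G contains the 3-clique {1, 2, 5}. A clique must lie in a single bag of any decomposition, so no decomposition can have width below 2. Therefore the treewidth is 2.

Treewidth 2.
Bags: B1 = {1, 3, 5}  B2 = {1, 4, 5}  B3 = {1, 5, 6}  B4 = {1, 2, 5}  B5 = {1, 5, 7}
Tree: B1–B2, B2–B3, B1–B4, B1–B5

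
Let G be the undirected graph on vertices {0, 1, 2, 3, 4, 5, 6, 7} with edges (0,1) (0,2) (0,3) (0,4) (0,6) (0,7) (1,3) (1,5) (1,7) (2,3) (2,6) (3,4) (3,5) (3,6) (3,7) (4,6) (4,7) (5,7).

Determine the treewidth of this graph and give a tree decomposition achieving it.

Each bag holds 4 vertices, so the decomposition has width 3, which upper-bounds the treewidth. Conversely, {0, 1, 3, 7} is a clique of size 4, and the vertices of any clique must share a bag in every tree decomposition; so some bag has ≥ 4 vertices and tw(G) ≥ 3. The upper and lower bounds meet at 3, so that is the treewidth.

Treewidth 3.
One such decomposition:
Bags: B1 = {0, 3, 4, 7}  B2 = {0, 3, 4, 6}  B3 = {0, 1, 3, 7}  B4 = {0, 2, 3, 6}  B5 = {1, 3, 5, 7}
Tree: B1–B2, B1–B3, B2–B4, B3–B5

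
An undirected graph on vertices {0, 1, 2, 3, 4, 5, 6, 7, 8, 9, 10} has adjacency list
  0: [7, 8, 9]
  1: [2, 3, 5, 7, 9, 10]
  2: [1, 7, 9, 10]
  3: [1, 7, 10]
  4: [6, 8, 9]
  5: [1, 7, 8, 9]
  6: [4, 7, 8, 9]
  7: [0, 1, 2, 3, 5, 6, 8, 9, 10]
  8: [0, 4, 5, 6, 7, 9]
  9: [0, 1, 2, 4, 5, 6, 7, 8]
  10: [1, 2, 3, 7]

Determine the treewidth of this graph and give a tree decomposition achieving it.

Treewidth 3.
Bags: B1 = {6, 7, 8, 9}  B2 = {5, 7, 8, 9}  B3 = {0, 7, 8, 9}  B4 = {1, 5, 7, 9}  B5 = {1, 2, 7, 9}  B6 = {4, 6, 8, 9}  B7 = {1, 2, 7, 10}  B8 = {1, 3, 7, 10}
Tree: B1–B2, B1–B3, B2–B4, B4–B5, B1–B6, B5–B7, B7–B8

The largest bag has 4 vertices, giving width 3; this decomposition certifies tw(G) ≤ 3. On the other hand G contains the 4-clique {4, 6, 8, 9}. A clique must lie in a single bag of any decomposition, so no decomposition can have width below 3. The upper and lower bounds meet at 3, so that is the treewidth.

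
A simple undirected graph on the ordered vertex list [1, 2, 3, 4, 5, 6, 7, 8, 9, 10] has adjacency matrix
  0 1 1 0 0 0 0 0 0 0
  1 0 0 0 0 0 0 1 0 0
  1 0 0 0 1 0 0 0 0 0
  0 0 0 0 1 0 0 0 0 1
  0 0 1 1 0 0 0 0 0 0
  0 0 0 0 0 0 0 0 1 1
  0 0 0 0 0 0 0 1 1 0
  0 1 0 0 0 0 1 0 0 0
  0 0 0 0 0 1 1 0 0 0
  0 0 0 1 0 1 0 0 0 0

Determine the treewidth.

A width-2 tree decomposition is:
Bags: B1 = {3, 4, 5}  B2 = {1, 3, 4}  B3 = {1, 2, 4}  B4 = {2, 4, 8}  B5 = {4, 7, 8}  B6 = {4, 7, 9}  B7 = {4, 6, 9}  B8 = {4, 6, 10}
Tree: B1–B2, B2–B3, B3–B4, B4–B5, B5–B6, B6–B7, B7–B8
Every bag has size at most 3, so the width is 3 − 1 = 2 and tw(G) ≤ 2. For the lower bound, G contains the cycle 4–5–3–1–2–8–7–9–6–10–4, so G is not a forest; only forests have treewidth ≤ 1, hence tw(G) ≥ 2. Hence tw(G) = 2 exactly.

2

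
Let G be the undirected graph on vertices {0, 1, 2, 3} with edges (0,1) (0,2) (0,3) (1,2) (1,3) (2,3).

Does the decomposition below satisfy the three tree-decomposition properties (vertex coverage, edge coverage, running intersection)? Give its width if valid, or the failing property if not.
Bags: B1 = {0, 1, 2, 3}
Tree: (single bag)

Checking the three conditions: (i) the bags cover all of {0, 1, 2, 3}; (ii) for each edge, some bag contains both endpoints; (iii) the bags containing any fixed vertex form a subtree. All hold, so the decomposition is valid with width 4 − 1 = 3.

Yes; width 3.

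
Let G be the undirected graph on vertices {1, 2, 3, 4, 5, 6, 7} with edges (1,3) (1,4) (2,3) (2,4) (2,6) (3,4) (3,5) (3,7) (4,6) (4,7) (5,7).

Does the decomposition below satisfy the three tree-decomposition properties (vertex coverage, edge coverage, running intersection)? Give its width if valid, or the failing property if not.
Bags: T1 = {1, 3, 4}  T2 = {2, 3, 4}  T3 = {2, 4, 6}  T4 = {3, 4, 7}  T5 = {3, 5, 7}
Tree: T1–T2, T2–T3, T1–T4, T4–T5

Yes; width 2.

Checking the three conditions: (i) the bags cover all of {1, 2, 3, 4, 5, 6, 7}; (ii) for each edge, some bag contains both endpoints; (iii) the bags containing any fixed vertex form a subtree. All hold, so the decomposition is valid with width 3 − 1 = 2.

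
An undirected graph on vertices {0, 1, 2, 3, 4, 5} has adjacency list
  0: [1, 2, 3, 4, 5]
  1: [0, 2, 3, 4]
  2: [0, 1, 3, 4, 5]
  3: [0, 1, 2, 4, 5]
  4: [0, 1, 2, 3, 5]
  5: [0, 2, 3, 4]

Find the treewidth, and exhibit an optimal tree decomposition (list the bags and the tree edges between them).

Treewidth 4.
One optimal decomposition is:
Bags: B1 = {0, 1, 2, 3, 4}  B2 = {0, 2, 3, 4, 5}
Tree: B1–B2

The largest bag has 5 vertices, giving width 4; this decomposition certifies tw(G) ≤ 4. On the other hand G contains the 5-clique {0, 1, 2, 3, 4}. A clique must lie in a single bag of any decomposition, so no decomposition can have width below 4. The upper and lower bounds meet at 4, so that is the treewidth.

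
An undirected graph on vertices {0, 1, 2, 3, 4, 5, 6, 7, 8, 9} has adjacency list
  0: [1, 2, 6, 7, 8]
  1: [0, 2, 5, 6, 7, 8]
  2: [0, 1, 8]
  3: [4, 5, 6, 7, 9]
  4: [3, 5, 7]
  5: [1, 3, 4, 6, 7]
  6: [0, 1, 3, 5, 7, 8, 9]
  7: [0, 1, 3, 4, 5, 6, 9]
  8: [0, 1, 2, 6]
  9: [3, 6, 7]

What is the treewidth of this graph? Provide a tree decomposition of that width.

The largest bag has 4 vertices, giving width 3; this decomposition certifies tw(G) ≤ 3. For the lower bound, the 4 vertices {0, 1, 2, 8} are pairwise adjacent, and any tree decomposition puts a clique entirely inside one bag — forcing width ≥ 3. Hence tw(G) = 3 exactly.

Treewidth 3.
One such decomposition:
Bags: B1 = {1, 5, 6, 7}  B2 = {3, 5, 6, 7}  B3 = {0, 1, 6, 7}  B4 = {0, 1, 6, 8}  B5 = {0, 1, 2, 8}  B6 = {3, 4, 5, 7}  B7 = {3, 6, 7, 9}
Tree: B1–B2, B1–B3, B3–B4, B4–B5, B2–B6, B2–B7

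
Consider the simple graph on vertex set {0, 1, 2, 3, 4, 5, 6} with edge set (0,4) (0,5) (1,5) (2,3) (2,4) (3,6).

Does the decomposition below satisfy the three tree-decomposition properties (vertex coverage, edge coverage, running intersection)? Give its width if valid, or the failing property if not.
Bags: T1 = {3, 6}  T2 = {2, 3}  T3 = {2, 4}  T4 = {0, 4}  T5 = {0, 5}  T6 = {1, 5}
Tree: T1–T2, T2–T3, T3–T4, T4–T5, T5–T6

Yes; width 1.

Checking the three conditions: (i) the bags cover all of {0, 1, 2, 3, 4, 5, 6}; (ii) for each edge, some bag contains both endpoints; (iii) the bags containing any fixed vertex form a subtree. All hold, so the decomposition is valid with width 2 − 1 = 1.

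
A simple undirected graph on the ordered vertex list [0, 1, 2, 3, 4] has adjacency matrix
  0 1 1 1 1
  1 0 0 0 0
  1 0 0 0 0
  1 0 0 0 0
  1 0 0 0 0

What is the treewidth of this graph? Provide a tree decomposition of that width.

Each bag holds 2 vertices, so the decomposition has width 1, which upper-bounds the treewidth. Any graph with an edge has treewidth ≥ 1, and G has the edge 0–2. Hence tw(G) = 1 exactly.

Treewidth 1.
One such decomposition:
Bags: B1 = {0, 2}  B2 = {0, 1}  B3 = {0, 4}  B4 = {0, 3}
Tree: B1–B2, B2–B3, B2–B4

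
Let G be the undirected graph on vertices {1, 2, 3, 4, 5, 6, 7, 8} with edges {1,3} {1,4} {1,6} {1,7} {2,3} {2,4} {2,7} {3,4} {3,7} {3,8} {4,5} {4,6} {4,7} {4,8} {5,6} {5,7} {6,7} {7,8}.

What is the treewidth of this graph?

A width-3 tree decomposition is:
Bags: B1 = {1, 4, 6, 7}  B2 = {1, 3, 4, 7}  B3 = {4, 5, 6, 7}  B4 = {3, 4, 7, 8}  B5 = {2, 3, 4, 7}
Tree: B1–B2, B1–B3, B2–B4, B2–B5
Every bag has size at most 4, so the width is 4 − 1 = 3 and tw(G) ≤ 3. For the lower bound, the 4 vertices {3, 4, 7, 8} are pairwise adjacent, and any tree decomposition puts a clique entirely inside one bag — forcing width ≥ 3. Hence tw(G) = 3 exactly.

3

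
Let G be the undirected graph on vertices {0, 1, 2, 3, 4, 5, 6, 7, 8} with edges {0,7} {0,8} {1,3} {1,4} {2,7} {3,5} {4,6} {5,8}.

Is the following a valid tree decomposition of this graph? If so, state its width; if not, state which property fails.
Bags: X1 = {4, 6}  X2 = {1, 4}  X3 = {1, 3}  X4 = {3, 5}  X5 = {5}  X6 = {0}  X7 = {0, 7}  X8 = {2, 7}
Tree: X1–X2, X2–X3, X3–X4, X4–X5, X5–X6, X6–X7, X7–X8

A tree decomposition must satisfy three properties: every vertex lies in some bag; for every edge, both endpoints lie together in some bag; and for every vertex, the bags containing it form a connected subtree. Here vertex 8 appears in no bag, so the decomposition is invalid.

No — vertex 8 appears in no bag.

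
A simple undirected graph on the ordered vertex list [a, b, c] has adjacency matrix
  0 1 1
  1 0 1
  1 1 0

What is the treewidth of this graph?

2

A width-2 tree decomposition is:
Bags: B1 = {a, b, c}
Tree: (single bag)
A single bag containing all 3 vertices is trivially a valid decomposition of width 2. On the other hand G contains the 3-clique {a, b, c}. A clique must lie in a single bag of any decomposition, so no decomposition can have width below 2. Hence tw(G) = 2 exactly.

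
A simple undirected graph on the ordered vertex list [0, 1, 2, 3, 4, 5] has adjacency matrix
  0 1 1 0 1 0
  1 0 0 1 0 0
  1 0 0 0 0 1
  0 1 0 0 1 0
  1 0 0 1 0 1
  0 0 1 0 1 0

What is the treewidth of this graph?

A width-2 tree decomposition is:
Bags: B1 = {0, 1, 3}  B2 = {0, 3, 4}  B3 = {0, 2, 4}  B4 = {2, 4, 5}
Tree: B1–B2, B2–B3, B3–B4
Every bag has size at most 3, so the width is 3 − 1 = 2 and tw(G) ≤ 2. The edges 1–3–4–0–1 form a cycle, so G is not a tree and its treewidth is at least 2. Hence tw(G) = 2 exactly.

2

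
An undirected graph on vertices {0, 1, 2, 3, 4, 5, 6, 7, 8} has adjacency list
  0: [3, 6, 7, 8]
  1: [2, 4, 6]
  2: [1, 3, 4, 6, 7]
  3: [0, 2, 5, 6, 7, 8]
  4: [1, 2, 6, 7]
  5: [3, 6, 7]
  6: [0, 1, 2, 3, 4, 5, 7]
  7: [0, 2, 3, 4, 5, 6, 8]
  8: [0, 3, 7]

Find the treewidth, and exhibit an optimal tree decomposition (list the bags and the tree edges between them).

Treewidth 3.
One optimal decomposition is:
Bags: B1 = {2, 4, 6, 7}  B2 = {2, 3, 6, 7}  B3 = {3, 5, 6, 7}  B4 = {0, 3, 6, 7}  B5 = {1, 2, 4, 6}  B6 = {0, 3, 7, 8}
Tree: B1–B2, B2–B3, B3–B4, B1–B5, B4–B6

The largest bag has 4 vertices, giving width 3; this decomposition certifies tw(G) ≤ 3. On the other hand G contains the 4-clique {0, 3, 7, 8}. A clique must lie in a single bag of any decomposition, so no decomposition can have width below 3. Hence tw(G) = 3 exactly.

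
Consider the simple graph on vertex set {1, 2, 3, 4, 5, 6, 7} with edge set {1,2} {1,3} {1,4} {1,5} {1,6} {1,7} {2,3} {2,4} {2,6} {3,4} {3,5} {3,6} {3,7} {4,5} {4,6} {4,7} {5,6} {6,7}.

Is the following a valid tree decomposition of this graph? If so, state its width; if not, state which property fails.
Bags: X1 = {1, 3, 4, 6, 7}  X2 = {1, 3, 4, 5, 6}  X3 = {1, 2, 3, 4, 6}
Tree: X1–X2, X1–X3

Every vertex of G appears in some bag (union = {1, 2, 3, 4, 5, 6, 7}); every edge is covered by a bag; and for each vertex v the set of bags containing v is connected in the bag tree. The decomposition is therefore valid. The largest bag has 5 vertices, so the width is 4.

Yes; width 4.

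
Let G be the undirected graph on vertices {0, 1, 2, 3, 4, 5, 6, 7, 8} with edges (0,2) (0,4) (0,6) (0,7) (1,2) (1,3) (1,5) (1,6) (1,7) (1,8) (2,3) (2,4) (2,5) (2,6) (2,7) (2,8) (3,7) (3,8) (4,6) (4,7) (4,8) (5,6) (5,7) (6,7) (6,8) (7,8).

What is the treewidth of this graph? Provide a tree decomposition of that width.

Treewidth 4.
One such decomposition:
Bags: B1 = {2, 4, 6, 7, 8}  B2 = {1, 2, 6, 7, 8}  B3 = {1, 2, 3, 7, 8}  B4 = {0, 2, 4, 6, 7}  B5 = {1, 2, 5, 6, 7}
Tree: B1–B2, B2–B3, B1–B4, B2–B5

Each bag holds 5 vertices, so the decomposition has width 4, which upper-bounds the treewidth. Conversely, {1, 2, 3, 7, 8} is a clique of size 5, and the vertices of any clique must share a bag in every tree decomposition; so some bag has ≥ 5 vertices and tw(G) ≥ 4. Combining the bounds, tw(G) = 4.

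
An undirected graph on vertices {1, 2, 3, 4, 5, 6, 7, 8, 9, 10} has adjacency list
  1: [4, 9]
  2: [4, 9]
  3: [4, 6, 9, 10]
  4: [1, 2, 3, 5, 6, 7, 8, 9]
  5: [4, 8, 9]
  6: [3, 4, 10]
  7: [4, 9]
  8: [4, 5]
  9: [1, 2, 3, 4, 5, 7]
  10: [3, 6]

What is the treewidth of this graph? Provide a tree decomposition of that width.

Treewidth 2.
One optimal decomposition is:
Bags: B1 = {2, 4, 9}  B2 = {3, 4, 9}  B3 = {4, 5, 9}  B4 = {3, 4, 6}  B5 = {4, 5, 8}  B6 = {4, 7, 9}  B7 = {3, 6, 10}  B8 = {1, 4, 9}
Tree: B1–B2, B1–B3, B2–B4, B3–B5, B2–B6, B4–B7, B2–B8

The largest bag has 3 vertices, giving width 2; this decomposition certifies tw(G) ≤ 2. Conversely, {3, 6, 10} is a clique of size 3, and the vertices of any clique must share a bag in every tree decomposition; so some bag has ≥ 3 vertices and tw(G) ≥ 2. Combining the bounds, tw(G) = 2.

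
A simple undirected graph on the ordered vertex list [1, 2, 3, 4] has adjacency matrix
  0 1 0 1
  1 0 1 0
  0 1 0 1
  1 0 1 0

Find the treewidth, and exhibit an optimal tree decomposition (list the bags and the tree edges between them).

The largest bag has 3 vertices, giving width 2; this decomposition certifies tw(G) ≤ 2. Since 2–1–4–3–2 is a cycle in G, G is not acyclic. Forests are exactly the graphs of treewidth ≤ 1, so tw(G) ≥ 2. Therefore the treewidth is 2.

Treewidth 2.
Bags: B1 = {1, 2, 4}  B2 = {2, 3, 4}
Tree: B1–B2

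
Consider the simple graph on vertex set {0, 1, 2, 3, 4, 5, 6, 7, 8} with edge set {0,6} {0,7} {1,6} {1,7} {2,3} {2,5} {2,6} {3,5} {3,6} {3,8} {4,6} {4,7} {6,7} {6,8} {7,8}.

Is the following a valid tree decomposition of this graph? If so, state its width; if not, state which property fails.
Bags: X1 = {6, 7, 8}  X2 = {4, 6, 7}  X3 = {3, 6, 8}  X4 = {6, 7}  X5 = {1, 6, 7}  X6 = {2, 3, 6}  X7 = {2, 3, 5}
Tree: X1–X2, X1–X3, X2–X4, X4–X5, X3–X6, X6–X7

No — vertex 0 appears in no bag.

A tree decomposition must satisfy three properties: every vertex lies in some bag; for every edge, both endpoints lie together in some bag; and for every vertex, the bags containing it form a connected subtree. Here vertex 0 appears in no bag, so the decomposition is invalid.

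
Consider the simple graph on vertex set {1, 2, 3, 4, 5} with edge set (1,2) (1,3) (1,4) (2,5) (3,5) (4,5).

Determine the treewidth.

A width-2 tree decomposition is:
Bags: B1 = {1, 4, 5}  B2 = {1, 3, 5}  B3 = {1, 2, 5}
Tree: B1–B2, B2–B3
The largest bag has 3 vertices, giving width 2; this decomposition certifies tw(G) ≤ 2. The edges 1–4–5–3–1 form a cycle, so G is not a tree and its treewidth is at least 2. The upper and lower bounds meet at 2, so that is the treewidth.

2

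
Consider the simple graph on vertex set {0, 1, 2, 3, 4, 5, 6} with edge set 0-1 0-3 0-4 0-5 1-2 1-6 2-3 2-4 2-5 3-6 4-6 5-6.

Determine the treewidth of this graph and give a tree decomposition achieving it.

Treewidth 3.
Bags: B1 = {0, 1, 2, 6}  B2 = {0, 2, 4, 6}  B3 = {0, 2, 5, 6}  B4 = {0, 2, 3, 6}
Tree: B1–B2, B2–B3, B3–B4

The largest bag has 4 vertices, giving width 3; this decomposition certifies tw(G) ≤ 3. For the lower bound: the 4 vertex sets {0,1}, {4,6}, {2}, {5} are disjoint, each induces a connected subgraph, and every pair is joined by at least one edge of G. Contracting each set to a single vertex therefore yields K_{4} as a minor, and since treewidth is minor-monotone, tw(G) ≥ tw(K_{4}) = 3. Therefore the treewidth is 3.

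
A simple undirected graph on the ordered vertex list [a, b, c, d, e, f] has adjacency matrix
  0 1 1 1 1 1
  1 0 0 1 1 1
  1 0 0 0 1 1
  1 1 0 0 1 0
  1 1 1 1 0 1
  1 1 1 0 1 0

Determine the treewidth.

A width-3 tree decomposition is:
Bags: B1 = {a, b, e, f}  B2 = {a, b, d, e}  B3 = {a, c, e, f}
Tree: B1–B2, B1–B3
Every bag has size at most 4, so the width is 4 − 1 = 3 and tw(G) ≤ 3. For the lower bound, the 4 vertices {a, b, d, e} are pairwise adjacent, and any tree decomposition puts a clique entirely inside one bag — forcing width ≥ 3. Therefore the treewidth is 3.

3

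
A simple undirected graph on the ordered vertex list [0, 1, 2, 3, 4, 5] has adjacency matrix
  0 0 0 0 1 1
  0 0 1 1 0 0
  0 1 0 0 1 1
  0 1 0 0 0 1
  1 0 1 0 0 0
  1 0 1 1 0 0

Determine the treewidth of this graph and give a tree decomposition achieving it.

Every bag has size at most 3, so the width is 3 − 1 = 2 and tw(G) ≤ 2. The edges 1–3–5–2–1 form a cycle, so G is not a tree and its treewidth is at least 2. Therefore the treewidth is 2.

Treewidth 2.
One optimal decomposition is:
Bags: B1 = {1, 2, 3}  B2 = {2, 3, 5}  B3 = {2, 4, 5}  B4 = {0, 4, 5}
Tree: B1–B2, B2–B3, B3–B4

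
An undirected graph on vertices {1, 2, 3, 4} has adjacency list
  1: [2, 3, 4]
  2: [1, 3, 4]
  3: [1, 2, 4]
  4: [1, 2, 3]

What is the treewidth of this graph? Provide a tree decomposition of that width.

Treewidth 3.
Bags: B1 = {1, 2, 3, 4}
Tree: (single bag)

With just one bag of size 4, the width is 4 − 1 = 3, so tw(G) ≤ 3. For the lower bound, the 4 vertices {1, 2, 3, 4} are pairwise adjacent, and any tree decomposition puts a clique entirely inside one bag — forcing width ≥ 3. Hence tw(G) = 3 exactly.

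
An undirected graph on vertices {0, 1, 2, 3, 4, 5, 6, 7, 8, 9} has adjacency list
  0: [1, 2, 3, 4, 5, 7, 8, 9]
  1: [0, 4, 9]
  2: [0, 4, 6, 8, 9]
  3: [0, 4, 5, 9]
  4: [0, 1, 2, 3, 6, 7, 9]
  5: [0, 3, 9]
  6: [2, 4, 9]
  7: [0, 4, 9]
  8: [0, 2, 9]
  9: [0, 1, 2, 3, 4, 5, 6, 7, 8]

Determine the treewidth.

3

A width-3 tree decomposition is:
Bags: B1 = {0, 2, 8, 9}  B2 = {0, 2, 4, 9}  B3 = {0, 4, 7, 9}  B4 = {0, 1, 4, 9}  B5 = {2, 4, 6, 9}  B6 = {0, 3, 4, 9}  B7 = {0, 3, 5, 9}
Tree: B1–B2, B2–B3, B2–B4, B2–B5, B4–B6, B6–B7
Every bag has size at most 4, so the width is 4 − 1 = 3 and tw(G) ≤ 3. For the lower bound, the 4 vertices {0, 2, 8, 9} are pairwise adjacent, and any tree decomposition puts a clique entirely inside one bag — forcing width ≥ 3. Hence tw(G) = 3 exactly.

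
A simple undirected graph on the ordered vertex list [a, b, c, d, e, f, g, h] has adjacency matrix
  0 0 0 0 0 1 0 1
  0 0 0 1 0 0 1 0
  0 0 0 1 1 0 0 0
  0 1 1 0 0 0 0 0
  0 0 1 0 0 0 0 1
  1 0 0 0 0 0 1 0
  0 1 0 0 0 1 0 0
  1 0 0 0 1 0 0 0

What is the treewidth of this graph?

2

A width-2 tree decomposition is:
Bags: B1 = {b, d, g}  B2 = {d, f, g}  B3 = {a, d, f}  B4 = {a, d, h}  B5 = {d, e, h}  B6 = {c, d, e}
Tree: B1–B2, B2–B3, B3–B4, B4–B5, B5–B6
Every bag has size at most 3, so the width is 3 − 1 = 2 and tw(G) ≤ 2. For the lower bound, G contains the cycle d–b–g–f–a–h–e–c–d, so G is not a forest; only forests have treewidth ≤ 1, hence tw(G) ≥ 2. Hence tw(G) = 2 exactly.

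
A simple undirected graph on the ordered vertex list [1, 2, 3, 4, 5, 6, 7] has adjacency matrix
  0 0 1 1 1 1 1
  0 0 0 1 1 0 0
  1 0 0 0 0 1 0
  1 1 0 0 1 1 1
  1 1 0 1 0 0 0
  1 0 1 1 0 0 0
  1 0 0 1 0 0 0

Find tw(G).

2

A width-2 tree decomposition is:
Bags: B1 = {1, 4, 5}  B2 = {1, 4, 6}  B3 = {1, 4, 7}  B4 = {1, 3, 6}  B5 = {2, 4, 5}
Tree: B1–B2, B2–B3, B2–B4, B1–B5
Each bag holds 3 vertices, so the decomposition has width 2, which upper-bounds the treewidth. On the other hand G contains the 3-clique {1, 3, 6}. A clique must lie in a single bag of any decomposition, so no decomposition can have width below 2. The upper and lower bounds meet at 2, so that is the treewidth.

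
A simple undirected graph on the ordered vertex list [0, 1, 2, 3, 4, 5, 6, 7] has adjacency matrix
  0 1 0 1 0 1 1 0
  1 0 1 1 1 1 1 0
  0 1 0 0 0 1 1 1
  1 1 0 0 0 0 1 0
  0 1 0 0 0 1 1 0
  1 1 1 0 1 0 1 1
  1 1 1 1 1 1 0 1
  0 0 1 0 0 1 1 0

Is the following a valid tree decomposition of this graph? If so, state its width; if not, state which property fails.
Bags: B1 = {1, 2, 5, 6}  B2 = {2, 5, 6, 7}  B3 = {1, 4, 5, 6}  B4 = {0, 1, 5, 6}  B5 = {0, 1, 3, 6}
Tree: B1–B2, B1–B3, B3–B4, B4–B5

Yes; width 3.

Checking the three conditions: (i) the bags cover all of {0, 1, 2, 3, 4, 5, 6, 7}; (ii) for each edge, some bag contains both endpoints; (iii) the bags containing any fixed vertex form a subtree. All hold, so the decomposition is valid with width 4 − 1 = 3.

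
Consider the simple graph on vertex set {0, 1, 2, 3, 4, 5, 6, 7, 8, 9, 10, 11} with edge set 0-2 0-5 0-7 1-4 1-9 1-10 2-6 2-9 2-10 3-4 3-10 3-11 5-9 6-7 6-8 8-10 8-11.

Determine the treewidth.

A width-3 tree decomposition is:
Bags: B1 = {0, 5, 7, 9}  B2 = {0, 2, 7, 9}  B3 = {2, 6, 7, 9}  B4 = {1, 2, 6, 9}  B5 = {1, 2, 6, 10}  B6 = {1, 6, 8, 10}  B7 = {1, 4, 8, 10}  B8 = {3, 4, 8, 10}  B9 = {3, 4, 8, 11}
Tree: B1–B2, B2–B3, B3–B4, B4–B5, B5–B6, B6–B7, B7–B8, B8–B9
The largest bag has 4 vertices, giving width 3; this decomposition certifies tw(G) ≤ 3. For the lower bound: the 4 vertex sets {0,5,7}, {9}, {2}, {1,6,8,10} are disjoint, each induces a connected subgraph, and every pair is joined by at least one edge of G. Contracting each set to a single vertex therefore yields K_{4} as a minor, and since treewidth is minor-monotone, tw(G) ≥ tw(K_{4}) = 3. The upper and lower bounds meet at 3, so that is the treewidth.

3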